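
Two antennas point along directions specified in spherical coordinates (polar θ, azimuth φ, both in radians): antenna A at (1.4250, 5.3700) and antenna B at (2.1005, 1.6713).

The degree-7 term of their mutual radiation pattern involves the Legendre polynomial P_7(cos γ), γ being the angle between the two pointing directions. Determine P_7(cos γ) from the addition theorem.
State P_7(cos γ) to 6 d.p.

Addition theorem: P_7(cos γ) = (4π/15) Σ_m Y*_{lm}(Ω₁) Y_{lm}(Ω₂), m = −7…7:
  m=-7: Y*=0.46131 - 0.05053j  Y=0.11528 + 0.13590j  product 0.06005 + 0.05686j
  m=-6: Y*=0.17689 + 0.18362j  Y=0.32156 - 0.22142j  product 0.09754 + 0.01988j
  m=-5: Y*=0.03684 - 0.24972j  Y=-0.19613 - 0.35687j  product -0.09634 + 0.03583j
  m=-4: Y*=0.24286 - 0.13621j  Y=-0.06036 + 0.02566j  product -0.01116 + 0.01446j
  m=-3: Y*=-0.16474 - 0.07005j  Y=-0.09563 - 0.30749j  product -0.00579 + 0.05735j
  m=-2: Y*=-0.07167 - 0.27431j  Y=-0.21706 + 0.04423j  product 0.02769 + 0.05637j
  m=-1: Y*=-0.09144 + 0.11840j  Y=-0.02401 - 0.23805j  product 0.03038 + 0.01892j
  m=+0: Y*=-0.28428 + 0.00000j  Y=-0.25497 + 0.00000j  product 0.07248 + 0.00000j
  m=+1: Y*=0.09144 + 0.11840j  Y=0.02401 - 0.23805j  product 0.03038 - 0.01892j
  m=+2: Y*=-0.07167 + 0.27431j  Y=-0.21706 - 0.04423j  product 0.02769 - 0.05637j
  m=+3: Y*=0.16474 - 0.07005j  Y=0.09563 - 0.30749j  product -0.00579 - 0.05735j
  m=+4: Y*=0.24286 + 0.13621j  Y=-0.06036 - 0.02566j  product -0.01116 - 0.01446j
  m=+5: Y*=-0.03684 - 0.24972j  Y=0.19613 - 0.35687j  product -0.09634 - 0.03583j
  m=+6: Y*=0.17689 - 0.18362j  Y=0.32156 + 0.22142j  product 0.09754 - 0.01988j
  m=+7: Y*=-0.46131 - 0.05053j  Y=-0.11528 + 0.13590j  product 0.06005 - 0.05686j
Σ over m = 0.27721 - 0.00000j; ×(4π/15) → 0.23224 - 0.00000j. Real part: 0.232237

0.232237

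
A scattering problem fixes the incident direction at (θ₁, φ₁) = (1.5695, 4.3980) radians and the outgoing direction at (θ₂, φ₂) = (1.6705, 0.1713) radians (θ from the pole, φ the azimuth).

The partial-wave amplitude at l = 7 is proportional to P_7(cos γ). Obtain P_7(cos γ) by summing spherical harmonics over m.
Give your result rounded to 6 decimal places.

-0.145823

Term-by-term m-sum for l=7 (normalisation 4π/15 = 0.837758):
  m=-7: Y*=+0.404065-0.294564i  Y=+0.175392-0.449936i  product -0.061665-0.233468i
  m=-6: Y*=+0.000753+0.002306i  Y=-0.093396+0.154755i  product -0.000427-0.000099i
  m=-5: Y*=+0.366919-0.000421i  Y=-0.204261+0.235588i  product -0.074848+0.086528i
  m=-4: Y*=-0.000879+0.002715i  Y=+0.159192-0.130108i  product +0.000213+0.000547i
  m=-3: Y*=+0.268636+0.194893i  Y=+0.224010-0.126451i  product +0.084822+0.009689i
  m=-2: Y*=-0.002460+0.001789i  Y=-0.202225+0.072126i  product +0.000369-0.000539i
  m=-1: Y*=+0.098756+0.303703i  Y=-0.232383+0.040201i  product -0.035158-0.066605i
  m=+0: Y*=-0.003098-0.000000i  Y=+0.217139+0.000000i  product -0.000673-0.000000i
  m=+1: Y*=-0.098756+0.303703i  Y=+0.232383+0.040201i  product -0.035158+0.066605i
  m=+2: Y*=-0.002460-0.001789i  Y=-0.202225-0.072126i  product +0.000369+0.000539i
  m=+3: Y*=-0.268636+0.194893i  Y=-0.224010-0.126451i  product +0.084822-0.009689i
  m=+4: Y*=-0.000879-0.002715i  Y=+0.159192+0.130108i  product +0.000213-0.000547i
  m=+5: Y*=-0.366919-0.000421i  Y=+0.204261+0.235588i  product -0.074848-0.086528i
  m=+6: Y*=+0.000753-0.002306i  Y=-0.093396-0.154755i  product -0.000427+0.000099i
  m=+7: Y*=-0.404065-0.294564i  Y=-0.175392-0.449936i  product -0.061665+0.233468i
Σ over m = -0.174063+0.000000i; ×(4π/15) → -0.145823+0.000000i. Real part: -0.145823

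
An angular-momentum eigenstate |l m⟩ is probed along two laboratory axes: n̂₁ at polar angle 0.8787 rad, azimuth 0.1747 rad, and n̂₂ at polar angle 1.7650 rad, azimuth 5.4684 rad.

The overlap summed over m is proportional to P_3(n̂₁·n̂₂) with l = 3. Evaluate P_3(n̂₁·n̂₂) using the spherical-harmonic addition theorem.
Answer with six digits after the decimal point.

-0.375474

Addition theorem: P_3(cos γ) = (4π/7) Σ_m Y*_{lm}(Ω₁) Y_{lm}(Ω₂), m = −3…3:
  m=-3: (0.164852, 0.095287) × (-0.302151, 0.253074) = (-0.073925, 0.012929)  (running Σ = (-0.073925, 0.012929))
  m=-2: (0.363230, 0.132342) × (0.011154, -0.189555) = (0.029138, -0.067376)  (running Σ = (-0.044787, -0.054447))
  m=-1: (0.253901, 0.044813) × (-0.177032, -0.187755) = (-0.036535, -0.055605)  (running Σ = (-0.081322, -0.110052))
  m=0: (-0.229524, -0.000000) × (0.202642, 0.000000) = (-0.046511, -0.000000)  (running Σ = (-0.127833, -0.110052))
  m=1: (-0.253901, 0.044813) × (0.177032, -0.187755) = (-0.036535, 0.055605)  (running Σ = (-0.164368, -0.054447))
  m=2: (0.363230, -0.132342) × (0.011154, 0.189555) = (0.029138, 0.067376)  (running Σ = (-0.135230, 0.012929))
  m=3: (-0.164852, 0.095287) × (0.302151, 0.253074) = (-0.073925, -0.012929)  (running Σ = (-0.209155, -0.000000))
Total Σ_m = (-0.209155, -0.000000). Multiply by 1.795196: (-0.375474, -0.000000). P_3(cos γ) = -0.375474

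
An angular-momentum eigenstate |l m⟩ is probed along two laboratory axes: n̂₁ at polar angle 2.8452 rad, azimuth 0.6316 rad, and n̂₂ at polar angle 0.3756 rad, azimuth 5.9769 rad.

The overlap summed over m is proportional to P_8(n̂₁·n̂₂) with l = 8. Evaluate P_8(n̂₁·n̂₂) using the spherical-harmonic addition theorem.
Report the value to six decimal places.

-0.153022

Summing Y*_{l m}(θ₁,φ₁)·Y_{l m}(θ₂,φ₂) over m ∈ [−8, 8]; prefactor 4π/(2·8+1) = 0.739198:
  term(m=-8) = 0.00000 + 0.00000j   from Y*(Ω₁)=0.00001 - 0.00003j, Y(Ω₂)=-0.00013 + 0.00011j
  term(m=-7) = -0.00000 - 0.00000j   from Y*(Ω₁)=0.00010 + 0.00034j, Y(Ω₂)=-0.00093 + 0.00144j
  term(m=-6) = 0.00003 - 0.00002j   from Y*(Ω₁)=-0.00237 - 0.00179j, Y(Ω₂)=-0.00290 + 0.01060j
  term(m=-5) = 0.00002 + 0.00089j   from Y*(Ω₁)=0.01772 + 0.00029j, Y(Ω₂)=0.00197 + 0.05012j
  term(m=-4) = -0.01062 - 0.00742j   from Y*(Ω₁)=-0.06353 + 0.04490j, Y(Ω₂)=0.05642 + 0.15666j
  term(m=-3) = 0.09092 - 0.03093j   from Y*(Ω₁)=0.07851 - 0.23377j, Y(Ω₂)=0.23628 + 0.30956j
  term(m=-2) = -0.08947 + 0.28423j   from Y*(Ω₁)=0.15811 + 0.49769j, Y(Ω₂)=0.46687 + 0.32809j
  term(m=-1) = -0.10727 - 0.14622j   from Y*(Ω₁)=-0.46655 - 0.34131j, Y(Ω₂)=0.29912 + 0.09459j
  term(m=+0) = 0.02579 + 0.00000j   from Y*(Ω₁)=-0.06874 + 0.00000j, Y(Ω₂)=-0.37512 + 0.00000j
  term(m=+1) = -0.10727 + 0.14622j   from Y*(Ω₁)=0.46655 - 0.34131j, Y(Ω₂)=-0.29912 + 0.09459j
  term(m=+2) = -0.08947 - 0.28423j   from Y*(Ω₁)=0.15811 - 0.49769j, Y(Ω₂)=0.46687 - 0.32809j
  term(m=+3) = 0.09092 + 0.03093j   from Y*(Ω₁)=-0.07851 - 0.23377j, Y(Ω₂)=-0.23628 + 0.30956j
  term(m=+4) = -0.01062 + 0.00742j   from Y*(Ω₁)=-0.06353 - 0.04490j, Y(Ω₂)=0.05642 - 0.15666j
  term(m=+5) = 0.00002 - 0.00089j   from Y*(Ω₁)=-0.01772 + 0.00029j, Y(Ω₂)=-0.00197 + 0.05012j
  term(m=+6) = 0.00003 + 0.00002j   from Y*(Ω₁)=-0.00237 + 0.00179j, Y(Ω₂)=-0.00290 - 0.01060j
  term(m=+7) = -0.00000 + 0.00000j   from Y*(Ω₁)=-0.00010 + 0.00034j, Y(Ω₂)=0.00093 + 0.00144j
  term(m=+8) = 0.00000 - 0.00000j   from Y*(Ω₁)=0.00001 + 0.00003j, Y(Ω₂)=-0.00013 - 0.00011j
Total Σ_m = -0.20701 - 0.00000j. Multiply by 0.739198: -0.15302 - 0.00000j. P_8(cos γ) = -0.153022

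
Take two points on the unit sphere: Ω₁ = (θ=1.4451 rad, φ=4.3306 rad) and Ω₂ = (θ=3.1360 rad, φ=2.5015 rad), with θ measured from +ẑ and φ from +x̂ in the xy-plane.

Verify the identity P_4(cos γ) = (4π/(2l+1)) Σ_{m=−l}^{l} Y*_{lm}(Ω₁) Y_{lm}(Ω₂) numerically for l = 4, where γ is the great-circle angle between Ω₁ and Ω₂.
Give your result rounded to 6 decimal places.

Expand P_4 via completeness: Σ_{m} conj(Y_{4,m}) at Ω₁ times Y_{4,m} at Ω₂ —
  m=-4: +0.018704-0.428324i × -0.000000+0.000000i = +0.000000+0.000000i  (running Σ = +0.000000+0.000000i)
  m=-3: +0.139573+0.063241i × -0.000000+0.000000i = -0.000000+0.000000i  (running Σ = -0.000000+0.000000i)
  m=-2: +0.211683-0.202641i × +0.000018+0.000060i = +0.000016+0.000009i  (running Σ = +0.000016+0.000009i)
  m=-1: +0.063357+0.157806i × +0.008488+0.006321i = -0.000460+0.001740i  (running Σ = -0.000444+0.001749i)
  m=0: +0.268394-0.000000i × +0.846152+0.000000i = +0.227102+0.000000i  (running Σ = +0.226658+0.001749i)
  m=1: -0.063357+0.157806i × -0.008488+0.006321i = -0.000460-0.001740i  (running Σ = +0.226199+0.000009i)
  m=2: +0.211683+0.202641i × +0.000018-0.000060i = +0.000016-0.000009i  (running Σ = +0.226215+0.000000i)
  m=3: -0.139573+0.063241i × +0.000000+0.000000i = -0.000000-0.000000i  (running Σ = +0.226214+0.000000i)
  m=4: +0.018704+0.428324i × -0.000000-0.000000i = +0.000000-0.000000i  (running Σ = +0.226214-0.000000i)
Accumulated sum +0.226214-0.000000i; after 4π/(2l+1) scaling, +0.315855-0.000000i ⇒ P_4 = 0.315855

0.315855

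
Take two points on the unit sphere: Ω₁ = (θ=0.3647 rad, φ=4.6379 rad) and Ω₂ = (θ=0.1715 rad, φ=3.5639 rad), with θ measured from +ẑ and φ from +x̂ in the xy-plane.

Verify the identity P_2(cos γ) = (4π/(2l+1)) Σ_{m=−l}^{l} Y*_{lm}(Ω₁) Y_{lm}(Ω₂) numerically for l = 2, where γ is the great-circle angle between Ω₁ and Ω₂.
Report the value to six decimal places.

Term-by-term m-sum for l=2 (normalisation 4π/5 = 2.513274):
  [-2]  conj(Y_{2,-2})(Ω₁) = -0.048595+0.007294i ; Y_{2,-2}(Ω₂) = +0.007470-0.008412i ; Δ = -0.000302+0.000463i
  [-1]  conj(Y_{2,-1})(Ω₁) = -0.019157-0.256708i ; Y_{2,-1}(Ω₂) = -0.118496+0.053245i ; Δ = +0.015939+0.029399i
  [+0]  conj(Y_{2,0})(Ω₁) = +0.510418-0.000000i ; Y_{2,0}(Ω₂) = +0.603226+0.000000i ; Δ = +0.307897+0.000000i
  [+1]  conj(Y_{2,1})(Ω₁) = +0.019157-0.256708i ; Y_{2,1}(Ω₂) = +0.118496+0.053245i ; Δ = +0.015939-0.029399i
  [+2]  conj(Y_{2,2})(Ω₁) = -0.048595-0.007294i ; Y_{2,2}(Ω₂) = +0.007470+0.008412i ; Δ = -0.000302-0.000463i
Total Σ_m = +0.339171+0.000000i. Multiply by 2.513274: +0.852430+0.000000i. P_2(cos γ) = 0.852430

0.852430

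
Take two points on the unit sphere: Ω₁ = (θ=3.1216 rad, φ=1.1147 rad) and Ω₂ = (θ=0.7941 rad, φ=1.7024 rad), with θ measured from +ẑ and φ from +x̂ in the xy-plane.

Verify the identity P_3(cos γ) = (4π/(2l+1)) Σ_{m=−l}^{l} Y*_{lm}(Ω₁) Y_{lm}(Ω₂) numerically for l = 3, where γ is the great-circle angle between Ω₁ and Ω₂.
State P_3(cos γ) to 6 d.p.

Expand P_3 via completeness: Σ_{m} conj(Y_{3,m}) at Ω₁ times Y_{3,m} at Ω₂ —
  [-3]  conj(Y_{3,-3})(Ω₁) = -0.000003-0.000001i ; Y_{3,-3}(Ω₂) = +0.058225+0.139733i ; Δ = -0.000000-0.000000i
  [-2]  conj(Y_{3,-2})(Ω₁) = +0.000250-0.000323i ; Y_{3,-2}(Ω₂) = -0.351852+0.094810i ; Δ = -0.000057+0.000137i
  [-1]  conj(Y_{3,-1})(Ω₁) = +0.011377+0.023190i ; Y_{3,-1}(Ω₂) = -0.044055-0.332823i ; Δ = +0.007217-0.004808i
  [+0]  conj(Y_{3,0})(Ω₁) = -0.745458-0.000000i ; Y_{3,0}(Ω₂) = -0.142165+0.000000i ; Δ = +0.105978+0.000000i
  [+1]  conj(Y_{3,1})(Ω₁) = -0.011377+0.023190i ; Y_{3,1}(Ω₂) = +0.044055-0.332823i ; Δ = +0.007217+0.004808i
  [+2]  conj(Y_{3,2})(Ω₁) = +0.000250+0.000323i ; Y_{3,2}(Ω₂) = -0.351852-0.094810i ; Δ = -0.000057-0.000137i
  [+3]  conj(Y_{3,3})(Ω₁) = +0.000003-0.000001i ; Y_{3,3}(Ω₂) = -0.058225+0.139733i ; Δ = -0.000000+0.000000i
Accumulated sum +0.120297-0.000000i; after 4π/(2l+1) scaling, +0.215956-0.000000i ⇒ P_3 = 0.215956

0.215956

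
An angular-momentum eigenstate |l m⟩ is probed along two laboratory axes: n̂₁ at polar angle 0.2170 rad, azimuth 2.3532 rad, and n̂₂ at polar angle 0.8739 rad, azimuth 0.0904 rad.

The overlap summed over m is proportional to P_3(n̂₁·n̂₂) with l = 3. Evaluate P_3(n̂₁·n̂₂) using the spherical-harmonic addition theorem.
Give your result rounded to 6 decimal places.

-0.427711

Summing Y*_{l m}(θ₁,φ₁)·Y_{l m}(θ₂,φ₂) over m ∈ [−3, 3]; prefactor 4π/(2·3+1) = 1.795196:
  term(m=-3) = 0.00069 + 0.00038j   from Y*(Ω₁)=0.00297 + 0.00292j, Y(Ω₂)=0.18126 - 0.05040j
  term(m=-2) = -0.00331 - 0.01753j   from Y*(Ω₁)=-0.00028 - 0.04626j, Y(Ω₂)=0.37944 - 0.06936j
  term(m=-1) = -0.04394 + 0.05302j   from Y*(Ω₁)=-0.18485 + 0.18596j, Y(Ω₂)=0.26157 - 0.02371j
  term(m=+0) = -0.14511 + 0.00000j   from Y*(Ω₁)=0.64439 + 0.00000j, Y(Ω₂)=-0.22520 + 0.00000j
  term(m=+1) = -0.04394 - 0.05302j   from Y*(Ω₁)=0.18485 + 0.18596j, Y(Ω₂)=-0.26157 - 0.02371j
  term(m=+2) = -0.00331 + 0.01753j   from Y*(Ω₁)=-0.00028 + 0.04626j, Y(Ω₂)=0.37944 + 0.06936j
  term(m=+3) = 0.00069 - 0.00038j   from Y*(Ω₁)=-0.00297 + 0.00292j, Y(Ω₂)=-0.18126 - 0.05040j
Accumulated sum -0.23825 + 0.00000j; after 4π/(2l+1) scaling, -0.42771 + 0.00000j ⇒ P_3 = -0.427711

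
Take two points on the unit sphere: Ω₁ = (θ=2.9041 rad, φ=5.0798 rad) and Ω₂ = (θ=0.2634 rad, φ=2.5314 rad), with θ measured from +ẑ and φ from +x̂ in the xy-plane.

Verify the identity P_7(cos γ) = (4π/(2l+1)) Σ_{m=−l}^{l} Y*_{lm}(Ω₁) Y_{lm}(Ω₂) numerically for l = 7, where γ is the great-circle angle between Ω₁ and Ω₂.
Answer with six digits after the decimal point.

Term-by-term m-sum for l=7 (normalisation 4π/15 = 0.837758):
  [-7]  conj(Y_{7,-7})(Ω₁) = (-0.000011, -0.000017) ; Y_{7,-7}(Ω₂) = (0.000017, 0.000037) ; Δ = (0.000000, -0.000000)
  [-6]  conj(Y_{7,-6})(Ω₁) = (-0.000183, 0.000248) ; Y_{7,-6}(Ω₂) = (-0.000488, -0.000279) ; Δ = (0.000000, -0.000000)
  [-5]  conj(Y_{7,-5})(Ω₁) = (0.002878, 0.000785) ; Y_{7,-5}(Ω₂) = (0.004861, -0.000442) ; Δ = (0.000014, 0.000003)
  [-4]  conj(Y_{7,-4})(Ω₁) = (-0.002048, -0.020176) ; Y_{7,-4}(Ω₂) = (-0.022694, 0.019146) ; Δ = (0.000433, 0.000419)
  [-3]  conj(Y_{7,-3})(Ω₁) = (-0.087742, 0.044412) ; Y_{7,-3}(Ω₂) = (0.032976, -0.124069) ; Δ = (0.002617, 0.012351)
  [-2]  conj(Y_{7,-2})(Ω₁) = (0.241658, 0.218372) ; Y_{7,-2}(Ω₂) = (0.129107, 0.353240) ; Δ = (-0.045938, 0.113557)
  [-1]  conj(Y_{7,-1})(Ω₁) = (0.229098, -0.595233) ; Y_{7,-1}(Ω₂) = (-0.520925, -0.364234) ; Δ = (-0.336147, 0.226627)
  [+0]  conj(Y_{7,0})(Ω₁) = (-0.384361, -0.000000) ; Y_{7,0}(Ω₂) = (0.260648, 0.000000) ; Δ = (-0.100183, -0.000000)
  [+1]  conj(Y_{7,1})(Ω₁) = (-0.229098, -0.595233) ; Y_{7,1}(Ω₂) = (0.520925, -0.364234) ; Δ = (-0.336147, -0.226627)
  [+2]  conj(Y_{7,2})(Ω₁) = (0.241658, -0.218372) ; Y_{7,2}(Ω₂) = (0.129107, -0.353240) ; Δ = (-0.045938, -0.113557)
  [+3]  conj(Y_{7,3})(Ω₁) = (0.087742, 0.044412) ; Y_{7,3}(Ω₂) = (-0.032976, -0.124069) ; Δ = (0.002617, -0.012351)
  [+4]  conj(Y_{7,4})(Ω₁) = (-0.002048, 0.020176) ; Y_{7,4}(Ω₂) = (-0.022694, -0.019146) ; Δ = (0.000433, -0.000419)
  [+5]  conj(Y_{7,5})(Ω₁) = (-0.002878, 0.000785) ; Y_{7,5}(Ω₂) = (-0.004861, -0.000442) ; Δ = (0.000014, -0.000003)
  [+6]  conj(Y_{7,6})(Ω₁) = (-0.000183, -0.000248) ; Y_{7,6}(Ω₂) = (-0.000488, 0.000279) ; Δ = (0.000000, 0.000000)
  [+7]  conj(Y_{7,7})(Ω₁) = (0.000011, -0.000017) ; Y_{7,7}(Ω₂) = (-0.000017, 0.000037) ; Δ = (0.000000, 0.000000)
Σ over m = (-0.858224, -0.000000); ×(4π/15) → (-0.718984, -0.000000). Real part: -0.718984

-0.718984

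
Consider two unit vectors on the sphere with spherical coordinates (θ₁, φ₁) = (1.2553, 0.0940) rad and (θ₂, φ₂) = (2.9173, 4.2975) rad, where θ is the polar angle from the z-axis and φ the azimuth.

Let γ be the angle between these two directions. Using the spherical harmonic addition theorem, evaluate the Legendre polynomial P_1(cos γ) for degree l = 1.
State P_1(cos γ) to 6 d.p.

Addition theorem: P_1(cos γ) = (4π/3) Σ_m Y*_{lm}(Ω₁) Y_{lm}(Ω₂), m = −1…1:
  [-1]  conj(Y_{1,-1})(Ω₁) = +0.326991+0.030828i ; Y_{1,-1}(Ω₂) = -0.030975+0.070324i ; Δ = -0.012296+0.022041i
  [+0]  conj(Y_{1,0})(Ω₁) = +0.151608-0.000000i ; Y_{1,0}(Ω₂) = -0.476364+0.000000i ; Δ = -0.072220+0.000000i
  [+1]  conj(Y_{1,1})(Ω₁) = -0.326991+0.030828i ; Y_{1,1}(Ω₂) = +0.030975+0.070324i ; Δ = -0.012296-0.022041i
Accumulated sum -0.096813+0.000000i; after 4π/(2l+1) scaling, -0.405531+0.000000i ⇒ P_1 = -0.405531

-0.405531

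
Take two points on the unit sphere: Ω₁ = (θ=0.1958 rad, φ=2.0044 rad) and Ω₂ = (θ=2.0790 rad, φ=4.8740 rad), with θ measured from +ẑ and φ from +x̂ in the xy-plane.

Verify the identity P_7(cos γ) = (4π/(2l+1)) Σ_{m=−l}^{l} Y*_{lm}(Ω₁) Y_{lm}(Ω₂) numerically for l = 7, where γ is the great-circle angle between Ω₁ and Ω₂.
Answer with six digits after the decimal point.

Expand P_7 via completeness: Σ_{m} conj(Y_{7,m}) at Ω₁ times Y_{7,m} at Ω₂ —
  m=-7: Y*=(0.000001, 0.000005)  Y=(-0.175748, -0.082635)  product (0.000000, -0.000001)
  m=-6: Y*=(0.000085, -0.000051)  Y=(0.228915, -0.333794)  product (0.000002, -0.000040)
  m=-5: Y*=(-0.000973, -0.000662)  Y=(0.280541, 0.268108)  product (-0.000096, -0.000447)
  m=-4: Y*=(-0.001597, 0.009674)  Y=(-0.012992, 0.009804)  product (-0.000074, -0.000141)
  m=-3: Y*=(0.056436, -0.015618)  Y=(0.158495, 0.300881)  product (0.013644, 0.014505)
  m=-2: Y*=(-0.156123, -0.184011)  Y=(-0.166884, 0.055901)  product (0.036341, 0.021981)
  m=-1: Y*=(-0.254578, 0.549857)  Y=(0.044069, 0.270306)  product (-0.159849, -0.044583)
  m=+0: Y*=(0.579512, -0.000000)  Y=(-0.213597, 0.000000)  product (-0.123782, 0.000000)
  m=+1: Y*=(0.254578, 0.549857)  Y=(-0.044069, 0.270306)  product (-0.159849, 0.044583)
  m=+2: Y*=(-0.156123, 0.184011)  Y=(-0.166884, -0.055901)  product (0.036341, -0.021981)
  m=+3: Y*=(-0.056436, -0.015618)  Y=(-0.158495, 0.300881)  product (0.013644, -0.014505)
  m=+4: Y*=(-0.001597, -0.009674)  Y=(-0.012992, -0.009804)  product (-0.000074, 0.000141)
  m=+5: Y*=(0.000973, -0.000662)  Y=(-0.280541, 0.268108)  product (-0.000096, 0.000447)
  m=+6: Y*=(0.000085, 0.000051)  Y=(0.228915, 0.333794)  product (0.000002, 0.000040)
  m=+7: Y*=(-0.000001, 0.000005)  Y=(0.175748, -0.082635)  product (0.000000, 0.000001)
Σ over m = (-0.343843, -0.000000); ×(4π/15) → (-0.288057, -0.000000). Real part: -0.288057

-0.288057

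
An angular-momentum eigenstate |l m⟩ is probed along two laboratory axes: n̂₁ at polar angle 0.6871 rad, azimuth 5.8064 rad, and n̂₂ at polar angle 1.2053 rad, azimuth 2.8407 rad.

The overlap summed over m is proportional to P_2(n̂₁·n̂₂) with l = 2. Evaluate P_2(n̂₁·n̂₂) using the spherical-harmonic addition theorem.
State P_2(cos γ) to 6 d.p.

-0.358674

Addition theorem: P_2(cos γ) = (4π/5) Σ_m Y*_{lm}(Ω₁) Y_{lm}(Ω₂), m = −2…2:
  term(m=-2) = +0.049156-0.018043i   from Y*(Ω₁)=+0.089948-0.126736i, Y(Ω₂)=+0.277740+0.190741i
  term(m=-1) = -0.096186+0.017095i   from Y*(Ω₁)=+0.336584-0.173856i, Y(Ω₂)=-0.246294-0.076429i
  term(m=+0) = -0.048651+0.000000i   from Y*(Ω₁)=+0.250105-0.000000i, Y(Ω₂)=-0.194523+0.000000i
  term(m=+1) = -0.096186-0.017095i   from Y*(Ω₁)=-0.336584-0.173856i, Y(Ω₂)=+0.246294-0.076429i
  term(m=+2) = +0.049156+0.018043i   from Y*(Ω₁)=+0.089948+0.126736i, Y(Ω₂)=+0.277740-0.190741i
Total Σ_m = -0.142712+0.000000i. Multiply by 2.513274: -0.358674+0.000000i. P_2(cos γ) = -0.358674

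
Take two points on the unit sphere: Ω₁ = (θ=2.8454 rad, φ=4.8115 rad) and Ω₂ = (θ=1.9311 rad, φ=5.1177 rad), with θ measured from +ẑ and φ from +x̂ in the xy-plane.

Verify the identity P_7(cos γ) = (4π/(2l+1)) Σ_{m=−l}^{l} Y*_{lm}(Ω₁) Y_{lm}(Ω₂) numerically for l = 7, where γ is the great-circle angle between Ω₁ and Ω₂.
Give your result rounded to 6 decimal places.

Term-by-term m-sum for l=7 (normalisation 4π/15 = 0.837758):
  m=-7: -0.000058+0.000069i × -0.094187+0.299786i = -0.000015-0.000024i  (running Σ = -0.000015-0.000024i)
  m=-6: +0.000917+0.000620i × -0.336007-0.288648i = -0.000129-0.000473i  (running Σ = -0.000144-0.000497i)
  m=-5: +0.004026-0.007449i × +0.145613-0.071376i = +0.000055-0.001372i  (running Σ = -0.000090-0.001869i)
  m=-4: -0.041789-0.017493i × -0.013848-0.274272i = -0.004219+0.011704i  (running Σ = -0.004309+0.009835i)
  m=-3: -0.050209+0.163859i × +0.254552+0.094324i = -0.028237+0.036975i  (running Σ = -0.032546+0.046810i)
  m=-2: +0.425524+0.085471i × +0.117713-0.123806i = +0.060672-0.042622i  (running Σ = +0.028126+0.004188i)
  m=-1: +0.060285-0.606268i × +0.116814+0.272250i = +0.172099-0.054408i  (running Σ = +0.200225-0.050220i)
  m=0: -0.107374-0.000000i × +0.137926+0.000000i = -0.014810-0.000000i  (running Σ = +0.185415-0.050220i)
  m=1: -0.060285-0.606268i × -0.116814+0.272250i = +0.172099+0.054408i  (running Σ = +0.357514+0.004188i)
  m=2: +0.425524-0.085471i × +0.117713+0.123806i = +0.060672+0.042622i  (running Σ = +0.418185+0.046810i)
  m=3: +0.050209+0.163859i × -0.254552+0.094324i = -0.028237-0.036975i  (running Σ = +0.389949+0.009835i)
  m=4: -0.041789+0.017493i × -0.013848+0.274272i = -0.004219-0.011704i  (running Σ = +0.385729-0.001869i)
  m=5: -0.004026-0.007449i × -0.145613-0.071376i = +0.000055+0.001372i  (running Σ = +0.385784-0.000497i)
  m=6: +0.000917-0.000620i × -0.336007+0.288648i = -0.000129+0.000473i  (running Σ = +0.385655-0.000024i)
  m=7: +0.000058+0.000069i × +0.094187+0.299786i = -0.000015+0.000024i  (running Σ = +0.385640-0.000000i)
Σ over m = +0.385640-0.000000i; ×(4π/15) → +0.323073-0.000000i. Real part: 0.323073

0.323073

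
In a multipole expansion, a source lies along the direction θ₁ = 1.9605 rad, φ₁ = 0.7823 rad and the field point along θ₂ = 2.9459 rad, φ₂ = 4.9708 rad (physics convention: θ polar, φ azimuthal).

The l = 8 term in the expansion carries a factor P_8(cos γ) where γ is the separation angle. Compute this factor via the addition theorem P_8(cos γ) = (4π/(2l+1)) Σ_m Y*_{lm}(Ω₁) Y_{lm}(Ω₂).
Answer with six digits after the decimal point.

Addition theorem: P_8(cos γ) = (4π/17) Σ_m Y*_{lm}(Ω₁) Y_{lm}(Ω₂), m = −8…8:
  term(m=-8) = (-0.000000, -0.000000)   from Y*(Ω₁)=(0.276217, -0.006848), Y(Ω₂)=(-0.000001, -0.000001)
  term(m=-7) = (-0.000005, 0.000008)   from Y*(Ω₁)=(-0.313933, 0.327854), Y(Ω₂)=(0.000021, -0.000005)
  term(m=-6) = (0.000075, 0.000000)   from Y*(Ω₁)=(-0.005107, -0.274688), Y(Ω₂)=(-0.000006, 0.000273)
  term(m=-5) = (0.000221, 0.000384)   from Y*(Ω₁)=(-0.125430, -0.121603), Y(Ω₂)=(-0.002437, -0.000697)
  term(m=-4) = (0.003035, -0.005243)   from Y*(Ω₁)=(0.346383, -0.004293), Y(Ω₂)=(0.008948, -0.015025)
  term(m=-3) = (0.001393, 0.000001)   from Y*(Ω₁)=(0.010996, -0.011202), Y(Ω₂)=(0.062115, 0.063391)
  term(m=-2) = (-0.052548, -0.091138)   from Y*(Ω₁)=(0.002076, 0.335043), Y(Ω₂)=(-0.272980, 0.155148)
  term(m=-1) = (-0.016970, 0.029373)   from Y*(Ω₁)=(-0.035853, -0.035631), Y(Ω₂)=(-0.171497, -0.648820)
  term(m=+0) = (-0.158949, -0.000000)   from Y*(Ω₁)=(-0.325470, -0.000000), Y(Ω₂)=(0.488368, 0.000000)
  term(m=+1) = (-0.016970, -0.029373)   from Y*(Ω₁)=(0.035853, -0.035631), Y(Ω₂)=(0.171497, -0.648820)
  term(m=+2) = (-0.052548, 0.091138)   from Y*(Ω₁)=(0.002076, -0.335043), Y(Ω₂)=(-0.272980, -0.155148)
  term(m=+3) = (0.001393, -0.000001)   from Y*(Ω₁)=(-0.010996, -0.011202), Y(Ω₂)=(-0.062115, 0.063391)
  term(m=+4) = (0.003035, 0.005243)   from Y*(Ω₁)=(0.346383, 0.004293), Y(Ω₂)=(0.008948, 0.015025)
  term(m=+5) = (0.000221, -0.000384)   from Y*(Ω₁)=(0.125430, -0.121603), Y(Ω₂)=(0.002437, -0.000697)
  term(m=+6) = (0.000075, -0.000000)   from Y*(Ω₁)=(-0.005107, 0.274688), Y(Ω₂)=(-0.000006, -0.000273)
  term(m=+7) = (-0.000005, -0.000008)   from Y*(Ω₁)=(0.313933, 0.327854), Y(Ω₂)=(-0.000021, -0.000005)
  term(m=+8) = (-0.000000, 0.000000)   from Y*(Ω₁)=(0.276217, 0.006848), Y(Ω₂)=(-0.000001, 0.000001)
Total Σ_m = (-0.288547, 0.000000). Multiply by 0.739198: (-0.213293, 0.000000). P_8(cos γ) = -0.213293

-0.213293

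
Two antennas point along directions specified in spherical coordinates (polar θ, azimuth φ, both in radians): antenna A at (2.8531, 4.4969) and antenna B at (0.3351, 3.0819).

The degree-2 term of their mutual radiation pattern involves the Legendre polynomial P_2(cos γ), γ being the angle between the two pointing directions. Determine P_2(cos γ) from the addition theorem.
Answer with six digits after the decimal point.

0.690372

Summing Y*_{l m}(θ₁,φ₁)·Y_{l m}(θ₂,φ₂) over m ∈ [−2, 2]; prefactor 4π/(2·2+1) = 2.513274:
  term(m=-2) = (-0.001243, 0.000400)   from Y*(Ω₁)=(-0.028408, 0.013062), Y(Ω₂)=(0.041479, 0.004976)
  term(m=-1) = (-0.007845, -0.049944)   from Y*(Ω₁)=(0.045056, 0.205839), Y(Ω₂)=(-0.239504, -0.014314)
  term(m=+0) = (0.292866, 0.000000)   from Y*(Ω₁)=(0.554195, -0.000000), Y(Ω₂)=(0.528453, 0.000000)
  term(m=+1) = (-0.007845, 0.049944)   from Y*(Ω₁)=(-0.045056, 0.205839), Y(Ω₂)=(0.239504, -0.014314)
  term(m=+2) = (-0.001243, -0.000400)   from Y*(Ω₁)=(-0.028408, -0.013062), Y(Ω₂)=(0.041479, -0.004976)
Σ over m = (0.274690, -0.000000); ×(4π/5) → (0.690372, -0.000000). Real part: 0.690372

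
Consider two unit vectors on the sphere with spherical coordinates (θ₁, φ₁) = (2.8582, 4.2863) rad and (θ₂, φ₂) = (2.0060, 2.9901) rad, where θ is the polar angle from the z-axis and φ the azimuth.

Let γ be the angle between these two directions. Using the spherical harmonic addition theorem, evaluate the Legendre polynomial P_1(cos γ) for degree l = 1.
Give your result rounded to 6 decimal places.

Term-by-term m-sum for l=1 (normalisation 4π/3 = 4.188790):
  [-1]  conj(Y_{1,-1})(Ω₁) = -0.039928-0.087968i ; Y_{1,-1}(Ω₂) = -0.309701-0.047280i ; Δ = +0.008207+0.029131i
  [+0]  conj(Y_{1,0})(Ω₁) = -0.469113-0.000000i ; Y_{1,0}(Ω₂) = -0.205992+0.000000i ; Δ = +0.096634+0.000000i
  [+1]  conj(Y_{1,1})(Ω₁) = +0.039928-0.087968i ; Y_{1,1}(Ω₂) = +0.309701-0.047280i ; Δ = +0.008207-0.029131i
Σ over m = +0.113047+0.000000i; ×(4π/3) → +0.473531+0.000000i. Real part: 0.473531

0.473531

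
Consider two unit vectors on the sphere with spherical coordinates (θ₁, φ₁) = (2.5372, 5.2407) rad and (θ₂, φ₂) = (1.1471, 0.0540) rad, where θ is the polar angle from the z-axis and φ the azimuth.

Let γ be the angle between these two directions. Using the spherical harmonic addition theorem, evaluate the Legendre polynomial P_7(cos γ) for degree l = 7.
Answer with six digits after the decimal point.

0.202243

Summing Y*_{l m}(θ₁,φ₁)·Y_{l m}(θ₂,φ₂) over m ∈ [−7, 7]; prefactor 4π/(2·7+1) = 0.837758:
  m=-7: Y*=+0.005055-0.008124i  Y=+0.243085-0.096528i  product +0.000445-0.002463i
  m=-6: Y*=-0.051821-0.001466i  Y=+0.418409-0.140516i  product -0.021888+0.006669i
  m=-5: Y*=+0.081336+0.148872i  Y=+0.266535-0.073766i  product +0.032661+0.033680i
  m=-4: Y*=+0.188604-0.312900i  Y=-0.163327+0.035838i  product -0.019591+0.057864i
  m=-3: Y*=-0.484532-0.006850i  Y=-0.336641+0.055018i  product +0.163490-0.024352i
  m=-2: Y*=+0.124265+0.219996i  Y=+0.026165-0.002837i  product +0.003875+0.005404i
  m=-1: Y*=-0.134658+0.230716i  Y=+0.334204-0.018065i  product -0.040835+0.079539i
  m=+0: Y*=+0.351494-0.000000i  Y=+0.014499+0.000000i  product +0.005096+0.000000i
  m=+1: Y*=+0.134658+0.230716i  Y=-0.334204-0.018065i  product -0.040835-0.079539i
  m=+2: Y*=+0.124265-0.219996i  Y=+0.026165+0.002837i  product +0.003875-0.005404i
  m=+3: Y*=+0.484532-0.006850i  Y=+0.336641+0.055018i  product +0.163490+0.024352i
  m=+4: Y*=+0.188604+0.312900i  Y=-0.163327-0.035838i  product -0.019591-0.057864i
  m=+5: Y*=-0.081336+0.148872i  Y=-0.266535-0.073766i  product +0.032661-0.033680i
  m=+6: Y*=-0.051821+0.001466i  Y=+0.418409+0.140516i  product -0.021888-0.006669i
  m=+7: Y*=-0.005055-0.008124i  Y=-0.243085-0.096528i  product +0.000445+0.002463i
Accumulated sum +0.241410-0.000000i; after 4π/(2l+1) scaling, +0.202243-0.000000i ⇒ P_7 = 0.202243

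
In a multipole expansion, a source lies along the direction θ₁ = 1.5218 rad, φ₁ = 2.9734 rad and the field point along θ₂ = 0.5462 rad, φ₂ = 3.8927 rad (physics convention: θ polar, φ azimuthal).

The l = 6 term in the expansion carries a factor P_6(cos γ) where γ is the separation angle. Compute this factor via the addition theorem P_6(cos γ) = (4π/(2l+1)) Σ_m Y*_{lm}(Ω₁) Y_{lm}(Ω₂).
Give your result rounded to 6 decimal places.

0.233102

Addition theorem: P_6(cos γ) = (4π/13) Σ_m Y*_{lm}(Ω₁) Y_{lm}(Ω₂), m = −6…6:
  m=-6: Y*=0.25543 - 0.40594j  Y=-0.00194 + 0.00929j  product 0.00328 + 0.00316j
  m=-5: Y*=-0.05432 + 0.06072j  Y=0.04420 - 0.03115j  product -0.00051 + 0.00438j
  m=-4: Y*=-0.27037 + 0.21543j  Y=-0.18094 - 0.02498j  product 0.05430 - 0.03223j
  m=-3: Y*=0.08275 - 0.04570j  Y=0.24761 + 0.30462j  product 0.03441 + 0.01389j
  m=-2: Y*=0.29352 - 0.10264j  Y=0.03283 - 0.47791j  product -0.03942 - 0.14365j
  m=-1: Y*=-0.09792 + 0.01663j  Y=-0.09208 + 0.08598j  product 0.00759 - 0.00995j
  m=+0: Y*=-0.30195 + 0.00000j  Y=-0.40354 + 0.00000j  product 0.12185 + 0.00000j
  m=+1: Y*=0.09792 + 0.01663j  Y=0.09208 + 0.08598j  product 0.00759 + 0.00995j
  m=+2: Y*=0.29352 + 0.10264j  Y=0.03283 + 0.47791j  product -0.03942 + 0.14365j
  m=+3: Y*=-0.08275 - 0.04570j  Y=-0.24761 + 0.30462j  product 0.03441 - 0.01389j
  m=+4: Y*=-0.27037 - 0.21543j  Y=-0.18094 + 0.02498j  product 0.05430 + 0.03223j
  m=+5: Y*=0.05432 + 0.06072j  Y=-0.04420 - 0.03115j  product -0.00051 - 0.00438j
  m=+6: Y*=0.25543 + 0.40594j  Y=-0.00194 - 0.00929j  product 0.00328 - 0.00316j
Total Σ_m = 0.24115 + 0.00000j. Multiply by 0.966644: 0.23310 + 0.00000j. P_6(cos γ) = 0.233102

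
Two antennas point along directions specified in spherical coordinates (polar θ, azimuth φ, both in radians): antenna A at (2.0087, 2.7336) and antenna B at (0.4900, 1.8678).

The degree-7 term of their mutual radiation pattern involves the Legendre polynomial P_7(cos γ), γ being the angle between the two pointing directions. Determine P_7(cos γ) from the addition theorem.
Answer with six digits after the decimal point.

0.196141

Expand P_7 via completeness: Σ_{m} conj(Y_{7,m}) at Ω₁ times Y_{7,m} at Ω₂ —
  m=-7: Y*=+0.239739+0.070405i  Y=+0.002234-0.001244i  product +0.000623-0.000141i
  m=-6: Y*=+0.336591+0.279865i  Y=+0.003761+0.017539i  product -0.003643+0.006956i
  m=-5: Y*=+0.135192+0.266694i  Y=-0.076982-0.006620i  product -0.008642-0.021425i
  m=-4: Y*=-0.008478-0.138417i  Y=+0.084481-0.209817i  product -0.029758-0.009915i
  m=-3: Y*=+0.118549-0.328002i  Y=+0.343390+0.277565i  product +0.131750-0.079728i
  m=-2: Y*=+0.005807-0.006174i  Y=-0.406260+0.274378i  product -0.000665+0.004102i
  m=-1: Y*=-0.306073+0.132299i  Y=-0.022072-0.072116i  product +0.016296+0.019153i
  m=+0: Y*=-0.050049-0.000000i  Y=-0.443611+0.000000i  product +0.022203+0.000000i
  m=+1: Y*=+0.306073+0.132299i  Y=+0.022072-0.072116i  product +0.016296-0.019153i
  m=+2: Y*=+0.005807+0.006174i  Y=-0.406260-0.274378i  product -0.000665-0.004102i
  m=+3: Y*=-0.118549-0.328002i  Y=-0.343390+0.277565i  product +0.131750+0.079728i
  m=+4: Y*=-0.008478+0.138417i  Y=+0.084481+0.209817i  product -0.029758+0.009915i
  m=+5: Y*=-0.135192+0.266694i  Y=+0.076982-0.006620i  product -0.008642+0.021425i
  m=+6: Y*=+0.336591-0.279865i  Y=+0.003761-0.017539i  product -0.003643-0.006956i
  m=+7: Y*=-0.239739+0.070405i  Y=-0.002234-0.001244i  product +0.000623+0.000141i
Σ over m = +0.234126-0.000000i; ×(4π/15) → +0.196141-0.000000i. Real part: 0.196141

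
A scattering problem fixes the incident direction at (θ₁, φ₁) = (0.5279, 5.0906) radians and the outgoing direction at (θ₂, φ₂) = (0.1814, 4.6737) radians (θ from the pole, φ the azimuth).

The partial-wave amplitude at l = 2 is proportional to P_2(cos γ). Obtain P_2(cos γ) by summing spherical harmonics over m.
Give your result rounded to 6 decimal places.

0.805128

Expand P_2 via completeness: Σ_{m} conj(Y_{2,m}) at Ω₁ times Y_{2,m} at Ω₂ —
  [-2]  conj(Y_{2,-2})(Ω₁) = -0.071283-0.067267i ; Y_{2,-2}(Ω₂) = -0.012534-0.000972i ; Δ = +0.000828+0.000912i
  [-1]  conj(Y_{2,-1})(Ω₁) = +0.124134-0.312414i ; Y_{2,-1}(Ω₂) = -0.005302+0.136984i ; Δ = +0.042137+0.018661i
  [+0]  conj(Y_{2,0})(Ω₁) = +0.390706-0.000000i ; Y_{2,0}(Ω₂) = +0.599988+0.000000i ; Δ = +0.234419+0.000000i
  [+1]  conj(Y_{2,1})(Ω₁) = -0.124134-0.312414i ; Y_{2,1}(Ω₂) = +0.005302+0.136984i ; Δ = +0.042137-0.018661i
  [+2]  conj(Y_{2,2})(Ω₁) = -0.071283+0.067267i ; Y_{2,2}(Ω₂) = -0.012534+0.000972i ; Δ = +0.000828-0.000912i
Accumulated sum +0.320350-0.000000i; after 4π/(2l+1) scaling, +0.805128-0.000000i ⇒ P_2 = 0.805128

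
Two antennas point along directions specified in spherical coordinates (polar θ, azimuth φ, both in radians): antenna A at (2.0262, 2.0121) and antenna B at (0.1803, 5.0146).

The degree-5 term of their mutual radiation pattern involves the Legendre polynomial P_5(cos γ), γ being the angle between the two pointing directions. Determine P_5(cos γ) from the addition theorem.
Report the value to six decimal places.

0.133262

Term-by-term m-sum for l=5 (normalisation 4π/11 = 1.142397):
  [-5]  conj(Y_{5,-5})(Ω₁) = -0.218187-0.161004i ; Y_{5,-5}(Ω₂) = +0.000086+0.000005i ; Δ = -0.000018-0.000015i
  [-4]  conj(Y_{5,-4})(Ω₁) = +0.081131-0.412030i ; Y_{5,-4}(Ω₂) = +0.000529-0.001396i ; Δ = -0.000532-0.000331i
  [-3]  conj(Y_{5,-3})(Ω₁) = +0.180057-0.045379i ; Y_{5,-3}(Ω₂) = -0.012112-0.009481i ; Δ = -0.002611-0.001158i
  [-2]  conj(Y_{5,-2})(Ω₁) = -0.160248-0.194879i ; Y_{5,-2}(Ω₂) = -0.083978+0.057999i ; Δ = +0.024760+0.007071i
  [-1]  conj(Y_{5,-1})(Ω₁) = +0.113322-0.239899i ; Y_{5,-1}(Ω₂) = +0.121734+0.390472i ; Δ = +0.107469+0.015045i
  [+0]  conj(Y_{5,0})(Ω₁) = -0.196303-0.000000i ; Y_{5,0}(Ω₂) = +0.720740+0.000000i ; Δ = -0.141484-0.000000i
  [+1]  conj(Y_{5,1})(Ω₁) = -0.113322-0.239899i ; Y_{5,1}(Ω₂) = -0.121734+0.390472i ; Δ = +0.107469-0.015045i
  [+2]  conj(Y_{5,2})(Ω₁) = -0.160248+0.194879i ; Y_{5,2}(Ω₂) = -0.083978-0.057999i ; Δ = +0.024760-0.007071i
  [+3]  conj(Y_{5,3})(Ω₁) = -0.180057-0.045379i ; Y_{5,3}(Ω₂) = +0.012112-0.009481i ; Δ = -0.002611+0.001158i
  [+4]  conj(Y_{5,4})(Ω₁) = +0.081131+0.412030i ; Y_{5,4}(Ω₂) = +0.000529+0.001396i ; Δ = -0.000532+0.000331i
  [+5]  conj(Y_{5,5})(Ω₁) = +0.218187-0.161004i ; Y_{5,5}(Ω₂) = -0.000086+0.000005i ; Δ = -0.000018+0.000015i
Σ over m = +0.116651-0.000000i; ×(4π/11) → +0.133262-0.000000i. Real part: 0.133262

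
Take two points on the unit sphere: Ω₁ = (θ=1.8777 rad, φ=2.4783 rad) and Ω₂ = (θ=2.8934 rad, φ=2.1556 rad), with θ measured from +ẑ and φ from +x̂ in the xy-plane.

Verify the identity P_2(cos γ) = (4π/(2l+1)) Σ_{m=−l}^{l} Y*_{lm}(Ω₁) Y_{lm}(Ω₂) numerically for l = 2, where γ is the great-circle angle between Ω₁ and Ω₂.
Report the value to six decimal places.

-0.102259

Summing Y*_{l m}(θ₁,φ₁)·Y_{l m}(θ₂,φ₂) over m ∈ [−2, 2]; prefactor 4π/(2·2+1) = 2.513274:
  m=-2: (0.084873, -0.340604) × (-0.009103, 0.021459) = (0.006536, 0.004922)  (running Σ = (0.006536, 0.004922))
  m=-1: (0.175313, -0.136989) × (0.101554, 0.153392) = (0.038817, 0.012980)  (running Σ = (0.045353, 0.017902))
  m=0: (-0.229035, -0.000000) × (0.573686, 0.000000) = (-0.131394, -0.000000)  (running Σ = (-0.086041, 0.017902))
  m=1: (-0.175313, -0.136989) × (-0.101554, 0.153392) = (0.038817, -0.012980)  (running Σ = (-0.047224, 0.004922))
  m=2: (0.084873, 0.340604) × (-0.009103, -0.021459) = (0.006536, -0.004922)  (running Σ = (-0.040687, -0.000000))
Total Σ_m = (-0.040687, -0.000000). Multiply by 2.513274: (-0.102259, -0.000000). P_2(cos γ) = -0.102259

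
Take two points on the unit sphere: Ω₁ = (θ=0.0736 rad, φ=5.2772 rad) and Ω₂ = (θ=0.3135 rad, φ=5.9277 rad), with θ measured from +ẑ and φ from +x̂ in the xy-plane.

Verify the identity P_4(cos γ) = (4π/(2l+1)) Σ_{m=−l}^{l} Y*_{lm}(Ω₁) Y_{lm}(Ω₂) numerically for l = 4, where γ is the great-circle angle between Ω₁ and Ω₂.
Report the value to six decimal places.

Addition theorem: P_4(cos γ) = (4π/9) Σ_m Y*_{lm}(Ω₁) Y_{lm}(Ω₂), m = −4…4:
  term(m=-4) = (-0.000000, -0.000000)   from Y*(Ω₁)=(-0.000008, 0.000010), Y(Ω₂)=(0.000594, 0.003958)
  term(m=-3) = (-0.000006, -0.000016)   from Y*(Ω₁)=(-0.000493, -0.000061), Y(Ω₂)=(0.016875, 0.030573)
  term(m=-2) = (0.000488, -0.001764)   from Y*(Ω₁)=(-0.004605, -0.009752), Y(Ω₂)=(0.128592, 0.110746)
  term(m=-1) = (0.050619, -0.038521)   from Y*(Ω₁)=(0.073577, -0.116112), Y(Ω₂)=(0.433813, 0.161056)
  term(m=+0) = (0.393101, 0.000000)   from Y*(Ω₁)=(0.823513, -0.000000), Y(Ω₂)=(0.477346, 0.000000)
  term(m=+1) = (0.050619, 0.038521)   from Y*(Ω₁)=(-0.073577, -0.116112), Y(Ω₂)=(-0.433813, 0.161056)
  term(m=+2) = (0.000488, 0.001764)   from Y*(Ω₁)=(-0.004605, 0.009752), Y(Ω₂)=(0.128592, -0.110746)
  term(m=+3) = (-0.000006, 0.000016)   from Y*(Ω₁)=(0.000493, -0.000061), Y(Ω₂)=(-0.016875, 0.030573)
  term(m=+4) = (-0.000000, 0.000000)   from Y*(Ω₁)=(-0.000008, -0.000010), Y(Ω₂)=(0.000594, -0.003958)
Accumulated sum (0.495302, -0.000000); after 4π/(2l+1) scaling, (0.691572, -0.000000) ⇒ P_4 = 0.691572

0.691572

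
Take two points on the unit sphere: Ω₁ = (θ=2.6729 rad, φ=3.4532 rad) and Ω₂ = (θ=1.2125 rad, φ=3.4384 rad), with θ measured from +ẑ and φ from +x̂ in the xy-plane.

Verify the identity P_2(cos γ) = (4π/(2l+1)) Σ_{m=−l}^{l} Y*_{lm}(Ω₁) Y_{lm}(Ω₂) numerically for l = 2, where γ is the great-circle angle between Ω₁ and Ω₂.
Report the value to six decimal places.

Expand P_2 via completeness: Σ_{m} conj(Y_{2,m}) at Ω₁ times Y_{2,m} at Ω₂ —
  m=-2: Y*=(0.064002, 0.046003)  Y=(0.280816, -0.189496)  product (0.026690, 0.000790)
  m=-1: Y*=(0.296349, 0.095454)  Y=(-0.242619, 0.074203)  product (-0.078983, -0.001169)
  m=+0: Y*=(0.437715, -0.000000)  Y=(-0.199035, 0.000000)  product (-0.087121, 0.000000)
  m=+1: Y*=(-0.296349, 0.095454)  Y=(0.242619, 0.074203)  product (-0.078983, 0.001169)
  m=+2: Y*=(0.064002, -0.046003)  Y=(0.280816, 0.189496)  product (0.026690, -0.000790)
Σ over m = (-0.191705, 0.000000); ×(4π/5) → (-0.481808, 0.000000). Real part: -0.481808

-0.481808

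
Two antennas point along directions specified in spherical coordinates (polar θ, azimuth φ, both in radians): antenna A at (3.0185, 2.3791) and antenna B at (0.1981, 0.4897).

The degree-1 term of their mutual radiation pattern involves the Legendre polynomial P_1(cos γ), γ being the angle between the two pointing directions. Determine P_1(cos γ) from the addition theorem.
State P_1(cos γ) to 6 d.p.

-0.980593

Term-by-term m-sum for l=1 (normalisation 4π/3 = 4.188790):
  m=-1: (-0.030675, 0.029301) × (0.060004, -0.031982) = (-0.000904, 0.002739)  (running Σ = (-0.000904, 0.002739))
  m=0: (-0.484906, -0.000000) × (0.479047, 0.000000) = (-0.232292, -0.000000)  (running Σ = (-0.233196, 0.002739))
  m=1: (0.030675, 0.029301) × (-0.060004, -0.031982) = (-0.000904, -0.002739)  (running Σ = (-0.234099, 0.000000))
Σ over m = (-0.234099, 0.000000); ×(4π/3) → (-0.980593, 0.000000). Real part: -0.980593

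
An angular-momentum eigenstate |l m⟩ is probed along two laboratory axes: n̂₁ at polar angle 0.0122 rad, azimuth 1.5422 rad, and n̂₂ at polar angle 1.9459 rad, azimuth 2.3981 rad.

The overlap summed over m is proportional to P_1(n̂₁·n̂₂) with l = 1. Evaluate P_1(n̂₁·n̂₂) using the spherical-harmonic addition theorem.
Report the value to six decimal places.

-0.358900

Summing Y*_{l m}(θ₁,φ₁)·Y_{l m}(θ₂,φ₂) over m ∈ [−1, 1]; prefactor 4π/(2·1+1) = 4.188790:
  m=-1: (0.000121, 0.004213) × (-0.236638, -0.217592) = (0.000888, -0.001023)  (running Σ = (0.000888, -0.001023))
  m=0: (0.488566, -0.000000) × (-0.179009, 0.000000) = (-0.087458, 0.000000)  (running Σ = (-0.086569, -0.001023))
  m=1: (-0.000121, 0.004213) × (0.236638, -0.217592) = (0.000888, 0.001023)  (running Σ = (-0.085681, 0.000000))
Σ over m = (-0.085681, 0.000000); ×(4π/3) → (-0.358900, 0.000000). Real part: -0.358900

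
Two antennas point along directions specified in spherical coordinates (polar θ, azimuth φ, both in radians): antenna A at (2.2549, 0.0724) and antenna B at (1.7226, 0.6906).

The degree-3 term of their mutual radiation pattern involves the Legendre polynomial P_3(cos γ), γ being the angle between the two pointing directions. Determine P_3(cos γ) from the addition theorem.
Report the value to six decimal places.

Addition theorem: P_3(cos γ) = (4π/7) Σ_m Y*_{lm}(Ω₁) Y_{lm}(Ω₂), m = −3…3:
  term(m=-3) = -0.021914-0.075131i   from Y*(Ω₁)=+0.189638+0.041849i, Y(Ω₂)=-0.193561-0.353467i
  term(m=-2) = +0.019226-0.055335i   from Y*(Ω₁)=-0.383854-0.055974i, Y(Ω₂)=-0.028460+0.148306i
  term(m=-1) = -0.057575+0.040947i   from Y*(Ω₁)=+0.249051+0.018063i, Y(Ω₂)=-0.218105+0.180230i
  term(m=+0) = +0.038521+0.000000i   from Y*(Ω₁)=+0.236551-0.000000i, Y(Ω₂)=+0.162844+0.000000i
  term(m=+1) = -0.057575-0.040947i   from Y*(Ω₁)=-0.249051+0.018063i, Y(Ω₂)=+0.218105+0.180230i
  term(m=+2) = +0.019226+0.055335i   from Y*(Ω₁)=-0.383854+0.055974i, Y(Ω₂)=-0.028460-0.148306i
  term(m=+3) = -0.021914+0.075131i   from Y*(Ω₁)=-0.189638+0.041849i, Y(Ω₂)=+0.193561-0.353467i
Total Σ_m = -0.082005+0.000000i. Multiply by 1.795196: -0.147215+0.000000i. P_3(cos γ) = -0.147215

-0.147215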